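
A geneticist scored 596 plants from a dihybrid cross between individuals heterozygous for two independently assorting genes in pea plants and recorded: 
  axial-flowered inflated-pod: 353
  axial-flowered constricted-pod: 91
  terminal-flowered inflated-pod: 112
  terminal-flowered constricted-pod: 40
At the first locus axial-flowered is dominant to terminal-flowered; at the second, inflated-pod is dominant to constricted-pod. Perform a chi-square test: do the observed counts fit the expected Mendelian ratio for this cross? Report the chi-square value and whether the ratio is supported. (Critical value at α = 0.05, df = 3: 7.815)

4.996; consistent

A dihybrid F₂ with independent assortment and complete dominance at both loci gives a 9:3:3:1 phenotypic ratio.
Under the 9:3:3:1 hypothesis (Σ ratio = 16, N = 596):
  axial-flowered inflated-pod: 596 × 9/16 = 335.25
  axial-flowered constricted-pod: 596 × 3/16 = 111.75
  terminal-flowered inflated-pod: 596 × 3/16 = 111.75
  terminal-flowered constricted-pod: 596 × 1/16 = 37.25
χ² = Σ (O − E)² / E
  axial-flowered inflated-pod: (353 − 335.25)² / 335.25 = 0.9398
  axial-flowered constricted-pod: (91 − 111.75)² / 111.75 = 3.8529
  terminal-flowered inflated-pod: (112 − 111.75)² / 111.75 = 0.0006
  terminal-flowered constricted-pod: (40 − 37.25)² / 37.25 = 0.2030
χ² = 0.9398 + 3.8529 + 0.0006 + 0.2030 = 4.9963 ≈ 4.996
Degrees of freedom = 4 − 1 = 3; critical value at α = 0.05 is 7.815.
Since 4.996 < 7.815, we fail to reject the null hypothesis — the data are consistent with the 9:3:3:1 ratio.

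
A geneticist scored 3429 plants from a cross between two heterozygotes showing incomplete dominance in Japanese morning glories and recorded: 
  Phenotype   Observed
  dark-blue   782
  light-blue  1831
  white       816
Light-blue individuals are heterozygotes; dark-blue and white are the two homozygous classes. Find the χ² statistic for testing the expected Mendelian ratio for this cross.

16.507

With incomplete dominance, a heterozygote × heterozygote cross gives a 1:2:1 phenotypic ratio.
The 1:2:1 ratio has 4 parts, so with N = 3429 the expected counts are:
  dark-blue: 3429 × 1/4 = 857.25
  light-blue: 3429 × 2/4 = 1714.5
  white: 3429 × 1/4 = 857.25
χ² = Σ (O − E)² / E
  dark-blue: (782 − 857.25)² / 857.25 = 6.6055
  light-blue: (1831 − 1714.5)² / 1714.5 = 7.9162
  white: (816 − 857.25)² / 857.25 = 1.9849
χ² = 6.6055 + 7.9162 + 1.9849 = 16.5066 ≈ 16.507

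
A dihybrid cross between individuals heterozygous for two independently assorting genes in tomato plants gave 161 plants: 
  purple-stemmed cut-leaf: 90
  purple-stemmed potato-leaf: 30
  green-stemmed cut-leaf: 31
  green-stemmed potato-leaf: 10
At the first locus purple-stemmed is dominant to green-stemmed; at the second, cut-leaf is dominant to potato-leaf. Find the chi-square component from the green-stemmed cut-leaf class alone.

0.022

A dihybrid F₂ with independent assortment and complete dominance at both loci gives a 9:3:3:1 phenotypic ratio.
Under the 9:3:3:1 hypothesis (Σ ratio = 16, N = 161):
  purple-stemmed cut-leaf: 161 × 9/16 = 90.5625
  purple-stemmed potato-leaf: 161 × 3/16 = 30.1875
  green-stemmed cut-leaf: 161 × 3/16 = 30.1875
  green-stemmed potato-leaf: 161 × 1/16 = 10.0625
Contribution of green-stemmed cut-leaf: (31 − 30.1875)² / 30.1875 = 0.0219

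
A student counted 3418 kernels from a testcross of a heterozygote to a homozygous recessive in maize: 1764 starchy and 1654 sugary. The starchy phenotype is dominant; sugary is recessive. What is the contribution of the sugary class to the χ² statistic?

1.770

A testcross of a heterozygote (Aa × aa) gives a 1:1 phenotypic ratio.
Expected counts for N = 3418 under a 1:1 ratio (total parts = 2):
  starchy: 3418 × 1/2 = 1709
  sugary: 3418 × 1/2 = 1709
Contribution of sugary: (1654 − 1709)² / 1709 = 1.7700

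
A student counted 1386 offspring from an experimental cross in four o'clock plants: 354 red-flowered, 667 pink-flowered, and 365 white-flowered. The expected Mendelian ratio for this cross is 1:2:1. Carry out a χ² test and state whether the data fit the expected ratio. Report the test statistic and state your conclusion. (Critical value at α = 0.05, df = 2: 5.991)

Under the 1:2:1 hypothesis (Σ ratio = 4, N = 1386):
  red-flowered: 1386 × 1/4 = 346.5
  pink-flowered: 1386 × 2/4 = 693
  white-flowered: 1386 × 1/4 = 346.5
χ² = Σ (O − E)² / E
  red-flowered: (354 − 346.5)² / 346.5 = 0.1623
  pink-flowered: (667 − 693)² / 693 = 0.9755
  white-flowered: (365 − 346.5)² / 346.5 = 0.9877
χ² = 0.1623 + 0.9755 + 0.9877 = 2.1255 ≈ 2.126
Degrees of freedom = 3 − 1 = 2; critical value at α = 0.05 is 5.991.
Since 2.126 < 5.991, we fail to reject the null hypothesis — the data are consistent with the 1:2:1 ratio.

2.126; consistent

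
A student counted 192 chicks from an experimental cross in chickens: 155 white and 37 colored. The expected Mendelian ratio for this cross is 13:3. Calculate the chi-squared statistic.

0.034

Under the 13:3 hypothesis (Σ ratio = 16, N = 192):
  white: 192 × 13/16 = 156
  colored: 192 × 3/16 = 36
χ² = Σ (O − E)² / E
  white: (155 − 156)² / 156 = 0.0064
  colored: (37 − 36)² / 36 = 0.0278
χ² = 0.0064 + 0.0278 = 0.0342 ≈ 0.034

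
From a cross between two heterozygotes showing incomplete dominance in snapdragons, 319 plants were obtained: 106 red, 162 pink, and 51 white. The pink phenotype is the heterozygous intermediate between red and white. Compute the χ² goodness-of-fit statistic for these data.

With incomplete dominance, a heterozygote × heterozygote cross gives a 1:2:1 phenotypic ratio.
Under the 1:2:1 hypothesis (Σ ratio = 4, N = 319):
  red: 319 × 1/4 = 79.75
  pink: 319 × 2/4 = 159.5
  white: 319 × 1/4 = 79.75
χ² = Σ (O − E)² / E
  red: (106 − 79.75)² / 79.75 = 8.6403
  pink: (162 − 159.5)² / 159.5 = 0.0392
  white: (51 − 79.75)² / 79.75 = 10.3644
χ² = 8.6403 + 0.0392 + 10.3644 = 19.0439 ≈ 19.044

19.044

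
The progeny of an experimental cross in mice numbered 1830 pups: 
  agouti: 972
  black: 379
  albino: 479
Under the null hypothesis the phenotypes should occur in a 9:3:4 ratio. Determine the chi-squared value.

7.959

Under the 9:3:4 hypothesis (Σ ratio = 16, N = 1830):
  agouti: 1830 × 9/16 = 1029.375
  black: 1830 × 3/16 = 343.125
  albino: 1830 × 4/16 = 457.5
χ² = Σ (O − E)² / E
  agouti: (972 − 1029.375)² / 1029.375 = 3.1980
  black: (379 − 343.125)² / 343.125 = 3.7509
  albino: (479 − 457.5)² / 457.5 = 1.0104
χ² = 3.1980 + 3.7509 + 1.0104 = 7.9593 ≈ 7.959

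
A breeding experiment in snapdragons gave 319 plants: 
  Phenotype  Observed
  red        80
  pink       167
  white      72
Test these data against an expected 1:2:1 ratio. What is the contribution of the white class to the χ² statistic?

0.753

Total ratio parts = 4. Expected numbers out of 319:
  red: 319 × 1/4 = 79.75
  pink: 319 × 2/4 = 159.5
  white: 319 × 1/4 = 79.75
Contribution of white: (72 − 79.75)² / 79.75 = 0.7531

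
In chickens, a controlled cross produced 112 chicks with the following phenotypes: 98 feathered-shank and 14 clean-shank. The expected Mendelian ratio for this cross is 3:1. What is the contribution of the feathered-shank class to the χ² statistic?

2.333

Expected counts for N = 112 under a 3:1 ratio (total parts = 4):
  feathered-shank: 112 × 3/4 = 84
  clean-shank: 112 × 1/4 = 28
Contribution of feathered-shank: (98 − 84)² / 84 = 2.3333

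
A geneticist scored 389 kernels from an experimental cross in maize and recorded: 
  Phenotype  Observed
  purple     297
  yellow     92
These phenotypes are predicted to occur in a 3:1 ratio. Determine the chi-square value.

0.378

Expected counts for N = 389 under a 3:1 ratio (total parts = 4):
  purple: 389 × 3/4 = 291.75
  yellow: 389 × 1/4 = 97.25
χ² = Σ (O − E)² / E
  purple: (297 − 291.75)² / 291.75 = 0.0945
  yellow: (92 − 97.25)² / 97.25 = 0.2834
χ² = 0.0945 + 0.2834 = 0.3779 ≈ 0.378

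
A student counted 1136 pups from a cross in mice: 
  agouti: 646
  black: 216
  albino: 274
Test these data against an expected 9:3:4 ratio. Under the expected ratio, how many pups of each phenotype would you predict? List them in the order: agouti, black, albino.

639, 213, 284

Total ratio parts = 16. Expected numbers out of 1136:
  agouti: 1136 × 9/16 = 639
  black: 1136 × 3/16 = 213
  albino: 1136 × 4/16 = 284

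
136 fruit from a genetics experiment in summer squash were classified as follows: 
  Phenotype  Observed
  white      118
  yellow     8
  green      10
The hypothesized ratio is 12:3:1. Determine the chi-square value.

14.784

Under the 12:3:1 hypothesis (Σ ratio = 16, N = 136):
  white: 136 × 12/16 = 102
  yellow: 136 × 3/16 = 25.5
  green: 136 × 1/16 = 8.5
χ² = Σ (O − E)² / E
  white: (118 − 102)² / 102 = 2.5098
  yellow: (8 − 25.5)² / 25.5 = 12.0098
  green: (10 − 8.5)² / 8.5 = 0.2647
χ² = 2.5098 + 12.0098 + 0.2647 = 14.7843 ≈ 14.784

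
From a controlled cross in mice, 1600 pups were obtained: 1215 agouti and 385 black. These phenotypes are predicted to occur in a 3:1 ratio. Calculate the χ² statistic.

The 3:1 ratio has 4 parts, so with N = 1600 the expected counts are:
  agouti: 1600 × 3/4 = 1200
  black: 1600 × 1/4 = 400
χ² = Σ (O − E)² / E
  agouti: (1215 − 1200)² / 1200 = 0.1875
  black: (385 − 400)² / 400 = 0.5625
χ² = 0.1875 + 0.5625 = 0.750

0.750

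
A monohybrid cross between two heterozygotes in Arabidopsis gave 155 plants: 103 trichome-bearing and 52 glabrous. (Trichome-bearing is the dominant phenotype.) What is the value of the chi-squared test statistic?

For a monohybrid cross between heterozygotes with complete dominance, the expected phenotypic ratio is 3:1.
Expected counts for N = 155 under a 3:1 ratio (total parts = 4):
  trichome-bearing: 155 × 3/4 = 116.25
  glabrous: 155 × 1/4 = 38.75
χ² = Σ (O − E)² / E
  trichome-bearing: (103 − 116.25)² / 116.25 = 1.5102
  glabrous: (52 − 38.75)² / 38.75 = 4.5306
χ² = 1.5102 + 4.5306 = 6.0408 ≈ 6.041

6.041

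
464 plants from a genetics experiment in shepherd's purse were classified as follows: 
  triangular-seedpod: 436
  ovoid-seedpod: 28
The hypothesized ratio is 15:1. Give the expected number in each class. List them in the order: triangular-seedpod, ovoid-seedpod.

435, 29

Total ratio parts = 16. Expected numbers out of 464:
  triangular-seedpod: 464 × 15/16 = 435
  ovoid-seedpod: 464 × 1/16 = 29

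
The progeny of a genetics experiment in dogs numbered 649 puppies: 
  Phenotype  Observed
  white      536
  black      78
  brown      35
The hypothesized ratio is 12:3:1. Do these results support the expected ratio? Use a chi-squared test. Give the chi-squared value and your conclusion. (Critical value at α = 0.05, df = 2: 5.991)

Total ratio parts = 16. Expected numbers out of 649:
  white: 649 × 12/16 = 486.75
  black: 649 × 3/16 = 121.6875
  brown: 649 × 1/16 = 40.5625
χ² = Σ (O − E)² / E
  white: (536 − 486.75)² / 486.75 = 4.9832
  black: (78 − 121.6875)² / 121.6875 = 15.6844
  brown: (35 − 40.5625)² / 40.5625 = 0.7628
χ² = 4.9832 + 15.6844 + 0.7628 = 21.4304 ≈ 21.430
Degrees of freedom = 3 − 1 = 2; critical value at α = 0.05 is 5.991.
Since 21.430 > 5.991, we reject the null hypothesis — the data do not fit the 12:3:1 ratio.

21.430; not consistent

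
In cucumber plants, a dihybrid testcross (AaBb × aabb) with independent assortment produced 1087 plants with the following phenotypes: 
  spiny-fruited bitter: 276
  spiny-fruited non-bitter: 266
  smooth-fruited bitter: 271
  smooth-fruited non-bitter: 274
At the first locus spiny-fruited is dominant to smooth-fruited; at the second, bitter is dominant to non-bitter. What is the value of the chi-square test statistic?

0.209

A dihybrid testcross with independent assortment gives a 1:1:1:1 ratio.
Expected counts for N = 1087 under a 1:1:1:1 ratio (total parts = 4):
  spiny-fruited bitter: 1087 × 1/4 = 271.75
  spiny-fruited non-bitter: 1087 × 1/4 = 271.75
  smooth-fruited bitter: 1087 × 1/4 = 271.75
  smooth-fruited non-bitter: 1087 × 1/4 = 271.75
χ² = Σ (O − E)² / E
  spiny-fruited bitter: (276 − 271.75)² / 271.75 = 0.0665
  spiny-fruited non-bitter: (266 − 271.75)² / 271.75 = 0.1217
  smooth-fruited bitter: (271 − 271.75)² / 271.75 = 0.0021
  smooth-fruited non-bitter: (274 − 271.75)² / 271.75 = 0.0186
χ² = 0.0665 + 0.1217 + 0.0021 + 0.0186 = 0.2089 ≈ 0.209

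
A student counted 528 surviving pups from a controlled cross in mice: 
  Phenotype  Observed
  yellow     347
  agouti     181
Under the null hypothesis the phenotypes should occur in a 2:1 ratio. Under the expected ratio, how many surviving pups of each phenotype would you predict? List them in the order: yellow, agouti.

352, 176

The 2:1 ratio has 3 parts, so with N = 528 the expected counts are:
  yellow: 528 × 2/3 = 352
  agouti: 528 × 1/3 = 176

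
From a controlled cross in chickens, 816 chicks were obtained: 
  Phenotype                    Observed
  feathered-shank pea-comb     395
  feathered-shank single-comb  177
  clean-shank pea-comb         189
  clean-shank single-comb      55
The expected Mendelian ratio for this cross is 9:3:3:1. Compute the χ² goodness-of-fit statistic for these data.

21.473

The 9:3:3:1 ratio has 16 parts, so with N = 816 the expected counts are:
  feathered-shank pea-comb: 816 × 9/16 = 459
  feathered-shank single-comb: 816 × 3/16 = 153
  clean-shank pea-comb: 816 × 3/16 = 153
  clean-shank single-comb: 816 × 1/16 = 51
χ² = Σ (O − E)² / E
  feathered-shank pea-comb: (395 − 459)² / 459 = 8.9237
  feathered-shank single-comb: (177 − 153)² / 153 = 3.7647
  clean-shank pea-comb: (189 − 153)² / 153 = 8.4706
  clean-shank single-comb: (55 − 51)² / 51 = 0.3137
χ² = 8.9237 + 3.7647 + 8.4706 + 0.3137 = 21.4727 ≈ 21.473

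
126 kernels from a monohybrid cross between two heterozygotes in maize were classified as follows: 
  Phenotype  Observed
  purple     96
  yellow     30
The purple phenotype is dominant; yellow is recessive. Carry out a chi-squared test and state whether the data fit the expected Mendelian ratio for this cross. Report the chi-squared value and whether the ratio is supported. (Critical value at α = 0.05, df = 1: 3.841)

For a monohybrid cross between heterozygotes with complete dominance, the expected phenotypic ratio is 3:1.
Total ratio parts = 4. Expected numbers out of 126:
  purple: 126 × 3/4 = 94.5
  yellow: 126 × 1/4 = 31.5
χ² = Σ (O − E)² / E
  purple: (96 − 94.5)² / 94.5 = 0.0238
  yellow: (30 − 31.5)² / 31.5 = 0.0714
χ² = 0.0238 + 0.0714 = 0.0952 ≈ 0.095
Degrees of freedom = 2 − 1 = 1; critical value at α = 0.05 is 3.841.
Since 0.095 < 3.841, we fail to reject the null hypothesis — the data are consistent with the 3:1 ratio.

0.095; consistent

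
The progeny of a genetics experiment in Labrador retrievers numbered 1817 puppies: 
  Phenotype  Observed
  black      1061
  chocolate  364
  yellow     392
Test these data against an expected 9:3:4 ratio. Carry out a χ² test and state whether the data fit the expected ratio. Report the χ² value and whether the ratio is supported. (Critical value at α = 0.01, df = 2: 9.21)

11.609; not consistent

Total ratio parts = 16. Expected numbers out of 1817:
  black: 1817 × 9/16 = 1022.0625
  chocolate: 1817 × 3/16 = 340.6875
  yellow: 1817 × 4/16 = 454.25
χ² = Σ (O − E)² / E
  black: (1061 − 1022.0625)² / 1022.0625 = 1.4834
  chocolate: (364 − 340.6875)² / 340.6875 = 1.5952
  yellow: (392 − 454.25)² / 454.25 = 8.5307
χ² = 1.4834 + 1.5952 + 8.5307 = 11.6093 ≈ 11.609
Degrees of freedom = 3 − 1 = 2; critical value at α = 0.01 is 9.21.
Since 11.609 > 9.21, we reject the null hypothesis — the data do not fit the 9:3:4 ratio.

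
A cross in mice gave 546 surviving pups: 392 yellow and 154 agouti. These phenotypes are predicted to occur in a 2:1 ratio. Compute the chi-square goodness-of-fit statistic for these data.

Under the 2:1 hypothesis (Σ ratio = 3, N = 546):
  yellow: 546 × 2/3 = 364
  agouti: 546 × 1/3 = 182
χ² = Σ (O − E)² / E
  yellow: (392 − 364)² / 364 = 2.1538
  agouti: (154 − 182)² / 182 = 4.3077
χ² = 2.1538 + 4.3077 = 6.4615 ≈ 6.462

6.462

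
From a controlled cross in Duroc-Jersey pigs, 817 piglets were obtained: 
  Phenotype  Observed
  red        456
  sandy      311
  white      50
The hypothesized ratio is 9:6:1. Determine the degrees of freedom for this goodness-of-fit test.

A goodness-of-fit test with 3 phenotype classes has df = 3 − 1 = 2.

2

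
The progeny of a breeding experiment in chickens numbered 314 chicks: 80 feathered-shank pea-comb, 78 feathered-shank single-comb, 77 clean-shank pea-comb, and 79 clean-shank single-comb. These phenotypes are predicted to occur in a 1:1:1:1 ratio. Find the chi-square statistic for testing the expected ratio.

Total ratio parts = 4. Expected numbers out of 314:
  feathered-shank pea-comb: 314 × 1/4 = 78.5
  feathered-shank single-comb: 314 × 1/4 = 78.5
  clean-shank pea-comb: 314 × 1/4 = 78.5
  clean-shank single-comb: 314 × 1/4 = 78.5
χ² = Σ (O − E)² / E
  feathered-shank pea-comb: (80 − 78.5)² / 78.5 = 0.0287
  feathered-shank single-comb: (78 − 78.5)² / 78.5 = 0.0032
  clean-shank pea-comb: (77 − 78.5)² / 78.5 = 0.0287
  clean-shank single-comb: (79 − 78.5)² / 78.5 = 0.0032
χ² = 0.0287 + 0.0032 + 0.0287 + 0.0032 = 0.0638 ≈ 0.064

0.064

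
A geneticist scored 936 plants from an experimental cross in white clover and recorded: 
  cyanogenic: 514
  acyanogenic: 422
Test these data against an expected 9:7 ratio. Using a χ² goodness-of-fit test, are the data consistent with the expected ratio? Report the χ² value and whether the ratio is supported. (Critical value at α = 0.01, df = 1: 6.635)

The 9:7 ratio has 16 parts, so with N = 936 the expected counts are:
  cyanogenic: 936 × 9/16 = 526.5
  acyanogenic: 936 × 7/16 = 409.5
χ² = Σ (O − E)² / E
  cyanogenic: (514 − 526.5)² / 526.5 = 0.2968
  acyanogenic: (422 − 409.5)² / 409.5 = 0.3816
χ² = 0.2968 + 0.3816 = 0.6784 ≈ 0.678
Degrees of freedom = 2 − 1 = 1; critical value at α = 0.01 is 6.635.
Since 0.678 < 6.635, we fail to reject the null hypothesis — the data are consistent with the 9:7 ratio.

0.678; consistent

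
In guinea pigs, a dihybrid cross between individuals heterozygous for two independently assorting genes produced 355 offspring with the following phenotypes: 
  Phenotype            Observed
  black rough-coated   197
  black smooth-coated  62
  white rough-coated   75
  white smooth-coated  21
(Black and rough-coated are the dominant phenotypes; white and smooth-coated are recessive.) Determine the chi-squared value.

A dihybrid F₂ with independent assortment and complete dominance at both loci gives a 9:3:3:1 phenotypic ratio.
Total ratio parts = 16. Expected numbers out of 355:
  black rough-coated: 355 × 9/16 = 199.6875
  black smooth-coated: 355 × 3/16 = 66.5625
  white rough-coated: 355 × 3/16 = 66.5625
  white smooth-coated: 355 × 1/16 = 22.1875
χ² = Σ (O − E)² / E
  black rough-coated: (197 − 199.6875)² / 199.6875 = 0.0362
  black smooth-coated: (62 − 66.5625)² / 66.5625 = 0.3127
  white rough-coated: (75 − 66.5625)² / 66.5625 = 1.0695
  white smooth-coated: (21 − 22.1875)² / 22.1875 = 0.0636
χ² = 0.0362 + 0.3127 + 1.0695 + 0.0636 = 1.482

1.482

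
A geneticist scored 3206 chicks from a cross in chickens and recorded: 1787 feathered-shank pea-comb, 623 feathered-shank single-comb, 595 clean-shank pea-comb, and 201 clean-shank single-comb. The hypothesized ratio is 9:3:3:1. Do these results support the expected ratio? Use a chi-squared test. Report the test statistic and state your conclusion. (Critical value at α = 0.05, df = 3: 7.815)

Expected counts for N = 3206 under a 9:3:3:1 ratio (total parts = 16):
  feathered-shank pea-comb: 3206 × 9/16 = 1803.375
  feathered-shank single-comb: 3206 × 3/16 = 601.125
  clean-shank pea-comb: 3206 × 3/16 = 601.125
  clean-shank single-comb: 3206 × 1/16 = 200.375
χ² = Σ (O − E)² / E
  feathered-shank pea-comb: (1787 − 1803.375)² / 1803.375 = 0.1487
  feathered-shank single-comb: (623 − 601.125)² / 601.125 = 0.7960
  clean-shank pea-comb: (595 − 601.125)² / 601.125 = 0.0624
  clean-shank single-comb: (201 − 200.375)² / 200.375 = 0.0019
χ² = 0.1487 + 0.7960 + 0.0624 + 0.0019 = 1.009
Degrees of freedom = 4 − 1 = 3; critical value at α = 0.05 is 7.815.
Since 1.009 < 7.815, we fail to reject the null hypothesis — the data are consistent with the 9:3:3:1 ratio.

1.009; consistent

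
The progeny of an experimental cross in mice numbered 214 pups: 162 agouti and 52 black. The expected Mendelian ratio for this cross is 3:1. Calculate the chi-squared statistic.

Expected counts for N = 214 under a 3:1 ratio (total parts = 4):
  agouti: 214 × 3/4 = 160.5
  black: 214 × 1/4 = 53.5
χ² = Σ (O − E)² / E
  agouti: (162 − 160.5)² / 160.5 = 0.0140
  black: (52 − 53.5)² / 53.5 = 0.0421
χ² = 0.0140 + 0.0421 = 0.0561 ≈ 0.056

0.056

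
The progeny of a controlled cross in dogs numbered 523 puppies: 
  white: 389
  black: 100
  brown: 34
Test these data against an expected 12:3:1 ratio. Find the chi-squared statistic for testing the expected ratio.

The 12:3:1 ratio has 16 parts, so with N = 523 the expected counts are:
  white: 523 × 12/16 = 392.25
  black: 523 × 3/16 = 98.0625
  brown: 523 × 1/16 = 32.6875
χ² = Σ (O − E)² / E
  white: (389 − 392.25)² / 392.25 = 0.0269
  black: (100 − 98.0625)² / 98.0625 = 0.0383
  brown: (34 − 32.6875)² / 32.6875 = 0.0527
χ² = 0.0269 + 0.0383 + 0.0527 = 0.1179 ≈ 0.118

0.118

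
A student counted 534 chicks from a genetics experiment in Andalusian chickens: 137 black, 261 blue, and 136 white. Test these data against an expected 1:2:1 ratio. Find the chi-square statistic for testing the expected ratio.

Expected counts for N = 534 under a 1:2:1 ratio (total parts = 4):
  black: 534 × 1/4 = 133.5
  blue: 534 × 2/4 = 267
  white: 534 × 1/4 = 133.5
χ² = Σ (O − E)² / E
  black: (137 − 133.5)² / 133.5 = 0.0918
  blue: (261 − 267)² / 267 = 0.1348
  white: (136 − 133.5)² / 133.5 = 0.0468
χ² = 0.0918 + 0.1348 + 0.0468 = 0.2734 ≈ 0.273

0.273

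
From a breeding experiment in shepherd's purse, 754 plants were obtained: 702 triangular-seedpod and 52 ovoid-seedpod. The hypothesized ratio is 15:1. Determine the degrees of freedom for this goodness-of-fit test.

1

A goodness-of-fit test with 2 phenotype classes has df = 2 − 1 = 1.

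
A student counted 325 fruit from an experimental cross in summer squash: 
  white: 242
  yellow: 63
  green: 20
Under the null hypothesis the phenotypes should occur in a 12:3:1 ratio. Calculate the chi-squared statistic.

0.087

The 12:3:1 ratio has 16 parts, so with N = 325 the expected counts are:
  white: 325 × 12/16 = 243.75
  yellow: 325 × 3/16 = 60.9375
  green: 325 × 1/16 = 20.3125
χ² = Σ (O − E)² / E
  white: (242 − 243.75)² / 243.75 = 0.0126
  yellow: (63 − 60.9375)² / 60.9375 = 0.0698
  green: (20 − 20.3125)² / 20.3125 = 0.0048
χ² = 0.0126 + 0.0698 + 0.0048 = 0.0872 ≈ 0.087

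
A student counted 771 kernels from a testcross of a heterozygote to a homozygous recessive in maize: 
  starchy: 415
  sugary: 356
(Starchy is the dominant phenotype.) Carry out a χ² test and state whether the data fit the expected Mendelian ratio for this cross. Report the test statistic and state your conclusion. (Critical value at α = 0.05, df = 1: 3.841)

A testcross of a heterozygote (Aa × aa) gives a 1:1 phenotypic ratio.
Under the 1:1 hypothesis (Σ ratio = 2, N = 771):
  starchy: 771 × 1/2 = 385.5
  sugary: 771 × 1/2 = 385.5
χ² = Σ (O − E)² / E
  starchy: (415 − 385.5)² / 385.5 = 2.2575
  sugary: (356 − 385.5)² / 385.5 = 2.2575
χ² = 2.2575 + 2.2575 = 4.515
Degrees of freedom = 2 − 1 = 1; critical value at α = 0.05 is 3.841.
Since 4.515 > 3.841, we reject the null hypothesis — the data do not fit the 1:1 ratio.

4.515; not consistent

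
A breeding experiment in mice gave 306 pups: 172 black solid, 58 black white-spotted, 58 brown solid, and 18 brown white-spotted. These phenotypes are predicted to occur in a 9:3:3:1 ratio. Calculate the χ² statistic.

0.080

Expected counts for N = 306 under a 9:3:3:1 ratio (total parts = 16):
  black solid: 306 × 9/16 = 172.125
  black white-spotted: 306 × 3/16 = 57.375
  brown solid: 306 × 3/16 = 57.375
  brown white-spotted: 306 × 1/16 = 19.125
χ² = Σ (O − E)² / E
  black solid: (172 − 172.125)² / 172.125 = 0.0001
  black white-spotted: (58 − 57.375)² / 57.375 = 0.0068
  brown solid: (58 − 57.375)² / 57.375 = 0.0068
  brown white-spotted: (18 − 19.125)² / 19.125 = 0.0662
χ² = 0.0001 + 0.0068 + 0.0068 + 0.0662 = 0.0799 ≈ 0.080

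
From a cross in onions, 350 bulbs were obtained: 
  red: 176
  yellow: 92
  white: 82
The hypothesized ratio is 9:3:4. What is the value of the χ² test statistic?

13.159

Under the 9:3:4 hypothesis (Σ ratio = 16, N = 350):
  red: 350 × 9/16 = 196.875
  yellow: 350 × 3/16 = 65.625
  white: 350 × 4/16 = 87.5
χ² = Σ (O − E)² / E
  red: (176 − 196.875)² / 196.875 = 2.2134
  yellow: (92 − 65.625)² / 65.625 = 10.6002
  white: (82 − 87.5)² / 87.5 = 0.3457
χ² = 2.2134 + 10.6002 + 0.3457 = 13.1593 ≈ 13.159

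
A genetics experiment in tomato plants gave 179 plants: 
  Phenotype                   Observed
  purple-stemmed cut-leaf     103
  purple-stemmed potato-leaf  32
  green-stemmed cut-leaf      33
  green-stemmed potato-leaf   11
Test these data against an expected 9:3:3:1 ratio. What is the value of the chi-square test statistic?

Expected counts for N = 179 under a 9:3:3:1 ratio (total parts = 16):
  purple-stemmed cut-leaf: 179 × 9/16 = 100.6875
  purple-stemmed potato-leaf: 179 × 3/16 = 33.5625
  green-stemmed cut-leaf: 179 × 3/16 = 33.5625
  green-stemmed potato-leaf: 179 × 1/16 = 11.1875
χ² = Σ (O − E)² / E
  purple-stemmed cut-leaf: (103 − 100.6875)² / 100.6875 = 0.0531
  purple-stemmed potato-leaf: (32 − 33.5625)² / 33.5625 = 0.0727
  green-stemmed cut-leaf: (33 − 33.5625)² / 33.5625 = 0.0094
  green-stemmed potato-leaf: (11 − 11.1875)² / 11.1875 = 0.0031
χ² = 0.0531 + 0.0727 + 0.0094 + 0.0031 = 0.1383 ≈ 0.138

0.138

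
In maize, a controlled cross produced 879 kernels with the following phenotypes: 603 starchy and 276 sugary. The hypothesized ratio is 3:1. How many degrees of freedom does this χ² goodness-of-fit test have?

A goodness-of-fit test with 2 phenotype classes has df = 2 − 1 = 1.

1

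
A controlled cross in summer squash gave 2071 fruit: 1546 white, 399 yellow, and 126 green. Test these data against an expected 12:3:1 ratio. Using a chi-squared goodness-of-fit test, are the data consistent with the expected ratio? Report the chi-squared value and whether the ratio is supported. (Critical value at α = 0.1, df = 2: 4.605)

0.419; consistent

Under the 12:3:1 hypothesis (Σ ratio = 16, N = 2071):
  white: 2071 × 12/16 = 1553.25
  yellow: 2071 × 3/16 = 388.3125
  green: 2071 × 1/16 = 129.4375
χ² = Σ (O − E)² / E
  white: (1546 − 1553.25)² / 1553.25 = 0.0338
  yellow: (399 − 388.3125)² / 388.3125 = 0.2942
  green: (126 − 129.4375)² / 129.4375 = 0.0913
χ² = 0.0338 + 0.2942 + 0.0913 = 0.4193 ≈ 0.419
Degrees of freedom = 3 − 1 = 2; critical value at α = 0.1 is 4.605.
Since 0.419 < 4.605, we fail to reject the null hypothesis — the data are consistent with the 12:3:1 ratio.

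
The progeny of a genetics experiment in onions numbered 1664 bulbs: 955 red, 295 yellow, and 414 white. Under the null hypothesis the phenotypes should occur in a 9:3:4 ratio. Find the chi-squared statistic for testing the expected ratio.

Expected counts for N = 1664 under a 9:3:4 ratio (total parts = 16):
  red: 1664 × 9/16 = 936
  yellow: 1664 × 3/16 = 312
  white: 1664 × 4/16 = 416
χ² = Σ (O − E)² / E
  red: (955 − 936)² / 936 = 0.3857
  yellow: (295 − 312)² / 312 = 0.9263
  white: (414 − 416)² / 416 = 0.0096
χ² = 0.3857 + 0.9263 + 0.0096 = 1.3216 ≈ 1.322

1.322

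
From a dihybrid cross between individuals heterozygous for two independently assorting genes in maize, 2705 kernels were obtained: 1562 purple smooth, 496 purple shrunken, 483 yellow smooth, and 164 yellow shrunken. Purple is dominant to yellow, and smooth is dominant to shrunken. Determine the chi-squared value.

2.627

A dihybrid F₂ with independent assortment and complete dominance at both loci gives a 9:3:3:1 phenotypic ratio.
Expected counts for N = 2705 under a 9:3:3:1 ratio (total parts = 16):
  purple smooth: 2705 × 9/16 = 1521.5625
  purple shrunken: 2705 × 3/16 = 507.1875
  yellow smooth: 2705 × 3/16 = 507.1875
  yellow shrunken: 2705 × 1/16 = 169.0625
χ² = Σ (O − E)² / E
  purple smooth: (1562 − 1521.5625)² / 1521.5625 = 1.0747
  purple shrunken: (496 − 507.1875)² / 507.1875 = 0.2468
  yellow smooth: (483 − 507.1875)² / 507.1875 = 1.1535
  yellow shrunken: (164 − 169.0625)² / 169.0625 = 0.1516
χ² = 1.0747 + 0.2468 + 1.1535 + 0.1516 = 2.6266 ≈ 2.627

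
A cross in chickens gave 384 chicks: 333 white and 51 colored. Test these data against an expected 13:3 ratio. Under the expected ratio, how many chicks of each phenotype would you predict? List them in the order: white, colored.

312, 72

Total ratio parts = 16. Expected numbers out of 384:
  white: 384 × 13/16 = 312
  colored: 384 × 3/16 = 72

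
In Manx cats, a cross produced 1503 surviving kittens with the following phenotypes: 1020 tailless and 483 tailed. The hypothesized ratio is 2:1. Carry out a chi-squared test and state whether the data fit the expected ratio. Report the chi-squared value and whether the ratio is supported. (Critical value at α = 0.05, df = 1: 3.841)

Total ratio parts = 3. Expected numbers out of 1503:
  tailless: 1503 × 2/3 = 1002
  tailed: 1503 × 1/3 = 501
χ² = Σ (O − E)² / E
  tailless: (1020 − 1002)² / 1002 = 0.3234
  tailed: (483 − 501)² / 501 = 0.6467
χ² = 0.3234 + 0.6467 = 0.9701 ≈ 0.970
Degrees of freedom = 2 − 1 = 1; critical value at α = 0.05 is 3.841.
Since 0.970 < 3.841, we fail to reject the null hypothesis — the data are consistent with the 2:1 ratio.

0.970; consistent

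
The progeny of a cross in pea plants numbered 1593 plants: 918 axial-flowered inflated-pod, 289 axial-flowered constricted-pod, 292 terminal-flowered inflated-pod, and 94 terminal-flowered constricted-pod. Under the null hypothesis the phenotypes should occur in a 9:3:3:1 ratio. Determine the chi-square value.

The 9:3:3:1 ratio has 16 parts, so with N = 1593 the expected counts are:
  axial-flowered inflated-pod: 1593 × 9/16 = 896.0625
  axial-flowered constricted-pod: 1593 × 3/16 = 298.6875
  terminal-flowered inflated-pod: 1593 × 3/16 = 298.6875
  terminal-flowered constricted-pod: 1593 × 1/16 = 99.5625
χ² = Σ (O − E)² / E
  axial-flowered inflated-pod: (918 − 896.0625)² / 896.0625 = 0.5371
  axial-flowered constricted-pod: (289 − 298.6875)² / 298.6875 = 0.3142
  terminal-flowered inflated-pod: (292 − 298.6875)² / 298.6875 = 0.1497
  terminal-flowered constricted-pod: (94 − 99.5625)² / 99.5625 = 0.3108
χ² = 0.5371 + 0.3142 + 0.1497 + 0.3108 = 1.3118 ≈ 1.312

1.312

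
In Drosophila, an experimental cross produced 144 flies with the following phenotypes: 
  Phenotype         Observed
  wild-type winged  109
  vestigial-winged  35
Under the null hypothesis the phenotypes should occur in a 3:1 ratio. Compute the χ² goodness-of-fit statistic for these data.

0.037

Expected counts for N = 144 under a 3:1 ratio (total parts = 4):
  wild-type winged: 144 × 3/4 = 108
  vestigial-winged: 144 × 1/4 = 36
χ² = Σ (O − E)² / E
  wild-type winged: (109 − 108)² / 108 = 0.0093
  vestigial-winged: (35 − 36)² / 36 = 0.0278
χ² = 0.0093 + 0.0278 = 0.0371 ≈ 0.037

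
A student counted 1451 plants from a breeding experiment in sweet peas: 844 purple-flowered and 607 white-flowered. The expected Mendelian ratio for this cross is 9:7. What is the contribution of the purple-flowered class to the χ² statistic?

0.948

Total ratio parts = 16. Expected numbers out of 1451:
  purple-flowered: 1451 × 9/16 = 816.1875
  white-flowered: 1451 × 7/16 = 634.8125
Contribution of purple-flowered: (844 − 816.1875)² / 816.1875 = 0.9477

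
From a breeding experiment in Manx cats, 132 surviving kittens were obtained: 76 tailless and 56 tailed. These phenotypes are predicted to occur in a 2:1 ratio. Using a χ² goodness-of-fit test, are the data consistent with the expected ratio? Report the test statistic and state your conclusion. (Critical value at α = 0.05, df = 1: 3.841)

4.909; not consistent

The 2:1 ratio has 3 parts, so with N = 132 the expected counts are:
  tailless: 132 × 2/3 = 88
  tailed: 132 × 1/3 = 44
χ² = Σ (O − E)² / E
  tailless: (76 − 88)² / 88 = 1.6364
  tailed: (56 − 44)² / 44 = 3.2727
χ² = 1.6364 + 3.2727 = 4.9091 ≈ 4.909
Degrees of freedom = 2 − 1 = 1; critical value at α = 0.05 is 3.841.
Since 4.909 > 3.841, we reject the null hypothesis — the data do not fit the 2:1 ratio.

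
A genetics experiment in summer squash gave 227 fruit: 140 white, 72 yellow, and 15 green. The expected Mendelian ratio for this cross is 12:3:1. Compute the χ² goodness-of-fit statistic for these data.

25.781

Expected counts for N = 227 under a 12:3:1 ratio (total parts = 16):
  white: 227 × 12/16 = 170.25
  yellow: 227 × 3/16 = 42.5625
  green: 227 × 1/16 = 14.1875
χ² = Σ (O − E)² / E
  white: (140 − 170.25)² / 170.25 = 5.3748
  yellow: (72 − 42.5625)² / 42.5625 = 20.3599
  green: (15 − 14.1875)² / 14.1875 = 0.0465
χ² = 5.3748 + 20.3599 + 0.0465 = 25.7812 ≈ 25.781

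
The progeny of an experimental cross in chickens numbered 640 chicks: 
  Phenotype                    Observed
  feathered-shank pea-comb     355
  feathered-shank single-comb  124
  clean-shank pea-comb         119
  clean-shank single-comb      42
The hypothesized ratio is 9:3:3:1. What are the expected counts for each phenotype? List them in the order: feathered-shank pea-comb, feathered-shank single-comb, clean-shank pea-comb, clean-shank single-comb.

360, 120, 120, 40

Total ratio parts = 16. Expected numbers out of 640:
  feathered-shank pea-comb: 640 × 9/16 = 360
  feathered-shank single-comb: 640 × 3/16 = 120
  clean-shank pea-comb: 640 × 3/16 = 120
  clean-shank single-comb: 640 × 1/16 = 40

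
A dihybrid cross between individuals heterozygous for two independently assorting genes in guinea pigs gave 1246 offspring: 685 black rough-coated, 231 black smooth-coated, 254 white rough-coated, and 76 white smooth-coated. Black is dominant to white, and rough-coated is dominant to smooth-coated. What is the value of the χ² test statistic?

A dihybrid F₂ with independent assortment and complete dominance at both loci gives a 9:3:3:1 phenotypic ratio.
Expected counts for N = 1246 under a 9:3:3:1 ratio (total parts = 16):
  black rough-coated: 1246 × 9/16 = 700.875
  black smooth-coated: 1246 × 3/16 = 233.625
  white rough-coated: 1246 × 3/16 = 233.625
  white smooth-coated: 1246 × 1/16 = 77.875
χ² = Σ (O − E)² / E
  black rough-coated: (685 − 700.875)² / 700.875 = 0.3596
  black smooth-coated: (231 − 233.625)² / 233.625 = 0.0295
  white rough-coated: (254 − 233.625)² / 233.625 = 1.7770
  white smooth-coated: (76 − 77.875)² / 77.875 = 0.0451
χ² = 0.3596 + 0.0295 + 1.7770 + 0.0451 = 2.2112 ≈ 2.211

2.211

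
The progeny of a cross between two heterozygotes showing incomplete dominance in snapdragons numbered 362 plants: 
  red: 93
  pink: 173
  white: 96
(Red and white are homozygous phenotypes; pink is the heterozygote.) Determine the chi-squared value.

With incomplete dominance, a heterozygote × heterozygote cross gives a 1:2:1 phenotypic ratio.
Under the 1:2:1 hypothesis (Σ ratio = 4, N = 362):
  red: 362 × 1/4 = 90.5
  pink: 362 × 2/4 = 181
  white: 362 × 1/4 = 90.5
χ² = Σ (O − E)² / E
  red: (93 − 90.5)² / 90.5 = 0.0691
  pink: (173 − 181)² / 181 = 0.3536
  white: (96 − 90.5)² / 90.5 = 0.3343
χ² = 0.0691 + 0.3536 + 0.3343 = 0.757

0.757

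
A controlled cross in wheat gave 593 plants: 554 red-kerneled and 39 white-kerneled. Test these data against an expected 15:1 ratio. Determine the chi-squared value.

The 15:1 ratio has 16 parts, so with N = 593 the expected counts are:
  red-kerneled: 593 × 15/16 = 555.9375
  white-kerneled: 593 × 1/16 = 37.0625
χ² = Σ (O − E)² / E
  red-kerneled: (554 − 555.9375)² / 555.9375 = 0.0068
  white-kerneled: (39 − 37.0625)² / 37.0625 = 0.1013
χ² = 0.0068 + 0.1013 = 0.1081 ≈ 0.108

0.108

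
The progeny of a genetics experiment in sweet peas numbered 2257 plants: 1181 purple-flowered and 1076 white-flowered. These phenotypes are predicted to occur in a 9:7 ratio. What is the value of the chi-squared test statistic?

14.121

Total ratio parts = 16. Expected numbers out of 2257:
  purple-flowered: 2257 × 9/16 = 1269.5625
  white-flowered: 2257 × 7/16 = 987.4375
χ² = Σ (O − E)² / E
  purple-flowered: (1181 − 1269.5625)² / 1269.5625 = 6.1780
  white-flowered: (1076 − 987.4375)² / 987.4375 = 7.9431
χ² = 6.1780 + 7.9431 = 14.1211 ≈ 14.121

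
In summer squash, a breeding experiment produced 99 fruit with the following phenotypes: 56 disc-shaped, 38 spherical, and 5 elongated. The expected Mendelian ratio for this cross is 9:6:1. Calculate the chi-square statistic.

Total ratio parts = 16. Expected numbers out of 99:
  disc-shaped: 99 × 9/16 = 55.6875
  spherical: 99 × 6/16 = 37.125
  elongated: 99 × 1/16 = 6.1875
χ² = Σ (O − E)² / E
  disc-shaped: (56 − 55.6875)² / 55.6875 = 0.0018
  spherical: (38 − 37.125)² / 37.125 = 0.0206
  elongated: (5 − 6.1875)² / 6.1875 = 0.2279
χ² = 0.0018 + 0.0206 + 0.2279 = 0.2503 ≈ 0.250

0.250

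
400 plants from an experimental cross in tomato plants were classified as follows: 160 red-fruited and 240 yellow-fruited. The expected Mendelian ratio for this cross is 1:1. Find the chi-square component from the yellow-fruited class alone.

8.000

Under the 1:1 hypothesis (Σ ratio = 2, N = 400):
  red-fruited: 400 × 1/2 = 200
  yellow-fruited: 400 × 1/2 = 200
Contribution of yellow-fruited: (240 − 200)² / 200 = 8.0000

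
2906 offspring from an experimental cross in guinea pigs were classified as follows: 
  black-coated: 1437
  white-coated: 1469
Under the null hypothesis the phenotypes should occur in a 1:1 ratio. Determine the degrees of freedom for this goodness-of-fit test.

1

A goodness-of-fit test with 2 phenotype classes has df = 2 − 1 = 1.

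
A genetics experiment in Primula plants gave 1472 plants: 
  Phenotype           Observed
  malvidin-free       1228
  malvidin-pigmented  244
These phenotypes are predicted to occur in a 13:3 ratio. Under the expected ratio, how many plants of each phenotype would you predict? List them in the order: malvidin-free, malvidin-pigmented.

The 13:3 ratio has 16 parts, so with N = 1472 the expected counts are:
  malvidin-free: 1472 × 13/16 = 1196
  malvidin-pigmented: 1472 × 3/16 = 276

1196, 276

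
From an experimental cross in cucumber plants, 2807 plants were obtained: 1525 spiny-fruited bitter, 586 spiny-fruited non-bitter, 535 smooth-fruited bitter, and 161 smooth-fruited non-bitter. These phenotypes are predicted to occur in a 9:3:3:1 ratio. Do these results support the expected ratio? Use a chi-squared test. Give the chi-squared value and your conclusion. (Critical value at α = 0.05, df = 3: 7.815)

9.943; not consistent

Under the 9:3:3:1 hypothesis (Σ ratio = 16, N = 2807):
  spiny-fruited bitter: 2807 × 9/16 = 1578.9375
  spiny-fruited non-bitter: 2807 × 3/16 = 526.3125
  smooth-fruited bitter: 2807 × 3/16 = 526.3125
  smooth-fruited non-bitter: 2807 × 1/16 = 175.4375
χ² = Σ (O − E)² / E
  spiny-fruited bitter: (1525 − 1578.9375)² / 1578.9375 = 1.8425
  spiny-fruited non-bitter: (586 − 526.3125)² / 526.3125 = 6.7690
  smooth-fruited bitter: (535 − 526.3125)² / 526.3125 = 0.1434
  smooth-fruited non-bitter: (161 − 175.4375)² / 175.4375 = 1.1881
χ² = 1.8425 + 6.7690 + 0.1434 + 1.1881 = 9.943
Degrees of freedom = 4 − 1 = 3; critical value at α = 0.05 is 7.815.
Since 9.943 > 7.815, we reject the null hypothesis — the data do not fit the 9:3:3:1 ratio.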